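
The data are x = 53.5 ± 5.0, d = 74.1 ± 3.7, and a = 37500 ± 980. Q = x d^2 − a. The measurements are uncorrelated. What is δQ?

40200

Let p = x·d^2 = 2.94e+05. δp/p = √((1·δx/x)² + (2·δd/d)²) = √(0.00873 + 0.00997) = 0.137, so δp = 40200.
Q = p − a: δQ = √(δp² + δa²) = √(1.61e+09 + 9.6e+05) = 40200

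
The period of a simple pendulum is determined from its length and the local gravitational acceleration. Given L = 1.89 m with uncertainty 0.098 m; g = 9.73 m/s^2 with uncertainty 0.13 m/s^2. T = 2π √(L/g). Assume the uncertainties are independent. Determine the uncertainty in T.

0.0741 s

For a monomial T ∝ L^(1/2), g^(-1/2), fractional errors add in quadrature:
  (½·δL/L)² = (0.5×0.0519)² = 0.000672;  (−½·δg/g)² = (-0.5×0.0134)² = 4.46e-05
δT/T = √(0.000717) = 0.0268
T = 2.77 s, so δT = 0.0268 × 2.77 = 0.0741 s.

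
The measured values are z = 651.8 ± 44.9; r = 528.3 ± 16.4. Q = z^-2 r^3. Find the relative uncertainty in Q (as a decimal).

Q is a product of powers, so relative uncertainties combine in quadrature:
  (-2·δz/z)² = (-2×0.0689)² = 0.0190;  (3·δr/r)² = (3×0.0310)² = 0.00867
δQ/Q = √(0.0277) = 0.166

0.166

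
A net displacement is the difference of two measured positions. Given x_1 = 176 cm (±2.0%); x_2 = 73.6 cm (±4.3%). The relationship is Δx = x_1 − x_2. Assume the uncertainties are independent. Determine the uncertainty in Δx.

4.73 cm

Δx is a linear combination, so absolute uncertainties add in quadrature:
  (δx_1)² = 12.4;  (δx_2)² = 10.0
δΔx = √(22.4) = 4.73 cm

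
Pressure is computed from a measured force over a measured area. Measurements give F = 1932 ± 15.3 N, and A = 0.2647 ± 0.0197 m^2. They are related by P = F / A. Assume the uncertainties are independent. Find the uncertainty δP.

Each factor contributes (exponent × relative error)² to (δP/P)²:
  (1·δF/F)² = (1×0.00792)² = 6.27e-05;  (-1·δA/A)² = (-1×0.0744)² = 0.00554
δP/P = √(0.00560) = 0.0748
P = 7299 Pa, so δP = 0.0748 × 7299 = 546 Pa.

546 Pa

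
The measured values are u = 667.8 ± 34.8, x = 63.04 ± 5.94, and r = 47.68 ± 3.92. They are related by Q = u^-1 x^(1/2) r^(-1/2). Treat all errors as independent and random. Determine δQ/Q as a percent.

8.14%

Q is a product of powers, so relative uncertainties combine in quadrature:
  (-1·δu/u)² = (-1×0.0521)² = 0.00272;  (½·δx/x)² = (0.5×0.0942)² = 0.00222;  (−½·δr/r)² = (-0.5×0.0822)² = 0.00169
δQ/Q = √(0.00663) = 0.0814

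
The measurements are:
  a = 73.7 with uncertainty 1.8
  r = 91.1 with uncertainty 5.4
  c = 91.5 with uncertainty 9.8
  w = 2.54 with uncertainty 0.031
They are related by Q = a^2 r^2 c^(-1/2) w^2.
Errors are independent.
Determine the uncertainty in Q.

4.29e+06

Each factor contributes (exponent × relative error)² to (δQ/Q)²:
  (2·δa/a)² = (2×0.0244)² = 0.00239;  (2·δr/r)² = (2×0.0593)² = 0.0141;  (−½·δc/c)² = (-0.5×0.107)² = 0.00287;  (2·δw/w)² = (2×0.0122)² = 0.000596
δQ/Q = √(0.0199) = 0.141
Q = 3.04e+07, so δQ = 0.141 × 3.04e+07 = 4.29e+06.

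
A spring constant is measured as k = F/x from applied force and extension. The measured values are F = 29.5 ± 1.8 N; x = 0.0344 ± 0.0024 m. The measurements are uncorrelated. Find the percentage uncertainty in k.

For a monomial k ∝ F, x^-1, fractional errors add in quadrature:
  (1·δF/F)² = (1×0.0610)² = 0.00372;  (-1·δx/x)² = (-1×0.0698)² = 0.00487
δk/k = √(0.00859) = 0.0927

9.27%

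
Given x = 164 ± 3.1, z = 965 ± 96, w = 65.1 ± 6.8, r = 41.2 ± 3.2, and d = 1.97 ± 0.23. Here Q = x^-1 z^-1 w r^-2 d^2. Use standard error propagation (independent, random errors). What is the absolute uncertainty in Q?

Products/powers → add relative errors in quadrature, weighted by exponent:
  (-1·δx/x)² = (-1×0.0189)² = 0.000357;  (-1·δz/z)² = (-1×0.0995)² = 0.00990;  (1·δw/w)² = (1×0.104)² = 0.0109;  (-2·δr/r)² = (-2×0.0777)² = 0.0241;  (2·δd/d)² = (2×0.117)² = 0.0545
δQ/Q = √(0.0998) = 0.316
Q = 9.4e-07, so δQ = 0.316 × 9.4e-07 = 2.97e-07.

2.97e-07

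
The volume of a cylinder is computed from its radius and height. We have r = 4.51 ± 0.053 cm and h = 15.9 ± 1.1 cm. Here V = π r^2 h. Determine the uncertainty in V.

For a monomial V ∝ r^2, h, fractional errors add in quadrature:
  (2·δr/r)² = (2×0.0118)² = 0.000552;  (1·δh/h)² = (1×0.0692)² = 0.00479
δV/V = √(0.00534) = 0.0731
V = 1020 cm^3, so δV = 0.0731 × 1020 = 74.2 cm^3.

74.2 cm^3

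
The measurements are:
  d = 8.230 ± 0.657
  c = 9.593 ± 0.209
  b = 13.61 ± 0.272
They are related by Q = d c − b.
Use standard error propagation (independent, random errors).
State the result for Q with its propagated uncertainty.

65.34 ± 6.54

Let p = d·c = 78.95. δp/p = √((1·δd/d)² + (1·δc/c)²) = √(0.00637 + 0.000475) = 0.0827, so δp = 6.53.
Q = p − b: δQ = √(δp² + δb²) = √(42.7 + 0.0740) = 6.54
Q = 65.34.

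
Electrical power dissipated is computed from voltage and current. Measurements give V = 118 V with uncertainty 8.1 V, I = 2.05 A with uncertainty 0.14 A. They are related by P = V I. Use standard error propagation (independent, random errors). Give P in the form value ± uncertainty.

P is a product of powers, so relative uncertainties combine in quadrature:
  (1·δV/V)² = (1×0.0686)² = 0.00471;  (1·δI/I)² = (1×0.0683)² = 0.00466
δP/P = √(0.00938) = 0.0968
P = 242 W, so δP = 0.0968 × 242 = 23.4 W.

242 ± 23.4 W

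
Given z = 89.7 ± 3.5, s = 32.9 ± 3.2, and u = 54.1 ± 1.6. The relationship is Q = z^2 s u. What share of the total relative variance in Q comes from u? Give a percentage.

5.33%

(δQ/Q)² = (2·δz/z)² + (1·δs/s)² + (1·δu/u)²
  z term: (2×0.0390)² = 0.00609
  s term: (1×0.0973)² = 0.00946
  u term: (1×0.0296)² = 0.000875
Total = 0.0164. Share from u = 0.000875/0.0164 = 0.0533.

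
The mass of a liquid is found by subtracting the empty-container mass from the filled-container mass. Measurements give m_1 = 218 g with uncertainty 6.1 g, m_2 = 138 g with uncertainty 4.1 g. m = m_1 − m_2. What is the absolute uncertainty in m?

7.35 g

m is a linear combination, so absolute uncertainties add in quadrature:
  (δm_1)² = 37.2;  (δm_2)² = 16.8
δm = √(54.0) = 7.35 g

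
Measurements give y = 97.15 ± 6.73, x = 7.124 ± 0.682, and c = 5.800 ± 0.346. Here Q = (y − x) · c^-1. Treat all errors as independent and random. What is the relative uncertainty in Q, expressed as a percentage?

9.59%

Let u = y − x = 90.03. δu = √(δy² + δx²) = √(45.3 + 0.465) = 6.76, so δu/u = 0.0751.
Q is then a monomial in u, c:
δQ/Q = √((δu/u)² + (-1·δc/c)²) = √(0.00565 + 0.00356) = 0.0959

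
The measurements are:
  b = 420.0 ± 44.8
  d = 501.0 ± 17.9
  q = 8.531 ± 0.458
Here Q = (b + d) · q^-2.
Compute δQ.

Let u = b + d = 921.0. δu = √(δb² + δd²) = √(2010 + 320) = 48.2, so δu/u = 0.0524.
Q is then a monomial in u, q:
δQ/Q = √((δu/u)² + (-2·δq/q)²) = √(0.00274 + 0.0115) = 0.119
Q = 12.65, so δQ = 0.119 × 12.65 = 1.51.

1.51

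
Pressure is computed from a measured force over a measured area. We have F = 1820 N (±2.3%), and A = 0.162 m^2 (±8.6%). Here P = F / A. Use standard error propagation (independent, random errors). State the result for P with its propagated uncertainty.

11200 ± 1000 Pa

For a monomial P ∝ F, A^-1, fractional errors add in quadrature:
  (1·δF/F)² = (1×0.0230)² = 0.000529;  (-1·δA/A)² = (-1×0.0860)² = 0.00740
δP/P = √(0.00792) = 0.0890
P = 11200 Pa, so δP = 0.0890 × 11200 = 1000 Pa.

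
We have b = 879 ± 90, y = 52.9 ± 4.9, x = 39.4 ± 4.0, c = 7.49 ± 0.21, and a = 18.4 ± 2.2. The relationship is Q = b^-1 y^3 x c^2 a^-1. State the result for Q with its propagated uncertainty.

20200 ± 6870

Since Q is a product/quotient, work with relative uncertainties:
  (-1·δb/b)² = (-1×0.102)² = 0.0105;  (3·δy/y)² = (3×0.0926)² = 0.0772;  (1·δx/x)² = (1×0.102)² = 0.0103;  (2·δc/c)² = (2×0.0280)² = 0.00314;  (-1·δa/a)² = (-1×0.120)² = 0.0143
δQ/Q = √(0.115) = 0.340
Q = 20200, so δQ = 0.340 × 20200 = 6870.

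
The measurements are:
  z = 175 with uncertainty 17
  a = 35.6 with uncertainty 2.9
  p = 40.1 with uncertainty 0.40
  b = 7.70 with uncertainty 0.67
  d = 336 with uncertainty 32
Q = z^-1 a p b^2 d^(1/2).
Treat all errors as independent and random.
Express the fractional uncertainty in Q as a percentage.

Since Q is a product/quotient, work with relative uncertainties:
  (-1·δz/z)² = (-1×0.0971)² = 0.00944;  (1·δa/a)² = (1×0.0815)² = 0.00664;  (1·δp/p)² = (1×0.00998)² = 9.95e-05;  (2·δb/b)² = (2×0.0870)² = 0.0303;  (½·δd/d)² = (0.5×0.0952)² = 0.00227
δQ/Q = √(0.0487) = 0.221

22.1%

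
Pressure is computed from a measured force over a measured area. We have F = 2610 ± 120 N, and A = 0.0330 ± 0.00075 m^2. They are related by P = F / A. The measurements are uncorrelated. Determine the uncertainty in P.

4060 Pa

P is a product of powers, so relative uncertainties combine in quadrature:
  (1·δF/F)² = (1×0.0460)² = 0.00211;  (-1·δA/A)² = (-1×0.0227)² = 0.000517
δP/P = √(0.00263) = 0.0513
P = 79100 Pa, so δP = 0.0513 × 79100 = 4060 Pa.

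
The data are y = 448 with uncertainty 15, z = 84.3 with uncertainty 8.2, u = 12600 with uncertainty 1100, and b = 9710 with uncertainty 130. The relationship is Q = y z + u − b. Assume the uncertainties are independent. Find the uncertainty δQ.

Let p = y·z = 37800. δp/p = √((1·δy/y)² + (1·δz/z)²) = √(0.00112 + 0.00946) = 0.103, so δp = 3890.
Q = p + u − b: δQ = √(δp² + δu² + δb²) = √(1.51e+07 + 1.21e+06 + 16900) = 4040

4040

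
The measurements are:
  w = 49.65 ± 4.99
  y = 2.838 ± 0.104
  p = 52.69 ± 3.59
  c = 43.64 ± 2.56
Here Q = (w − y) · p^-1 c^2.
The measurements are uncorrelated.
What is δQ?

292

Let u = w − y = 46.81. δu = √(δw² + δy²) = √(24.9 + 0.0108) = 4.99, so δu/u = 0.107.
Q is then a monomial in u, p, c:
δQ/Q = √((δu/u)² + (-1·δp/p)² + (2·δc/c)²) = √(0.0114 + 0.00464 + 0.0138) = 0.173
Q = 1692, so δQ = 0.173 × 1692 = 292.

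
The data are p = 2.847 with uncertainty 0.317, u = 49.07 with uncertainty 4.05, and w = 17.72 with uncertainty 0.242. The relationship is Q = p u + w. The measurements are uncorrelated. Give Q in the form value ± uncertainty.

157.4 ± 19.4

Let h = p·u = 139.7. δh/h = √((1·δp/p)² + (1·δu/u)²) = √(0.0124 + 0.00681) = 0.139, so δh = 19.4.
Q = h + w: δQ = √(δh² + δw²) = √(375 + 0.0586) = 19.4
Q = 157.4.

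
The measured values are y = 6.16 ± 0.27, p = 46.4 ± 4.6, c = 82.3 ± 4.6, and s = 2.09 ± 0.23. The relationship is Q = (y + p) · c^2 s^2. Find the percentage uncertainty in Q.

26.2%

Let u = y + p = 52.6. δu = √(δy² + δp²) = √(0.0729 + 21.2) = 4.61, so δu/u = 0.0877.
Q is then a monomial in u, c, s:
δQ/Q = √((δu/u)² + (2·δc/c)² + (2·δs/s)²) = √(0.00769 + 0.0125 + 0.0484) = 0.262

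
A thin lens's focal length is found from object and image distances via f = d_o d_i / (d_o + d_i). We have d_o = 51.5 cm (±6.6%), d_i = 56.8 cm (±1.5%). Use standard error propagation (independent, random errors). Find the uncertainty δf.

∂f/∂d_o = (d_i/(d_o+d_i))² = 0.275;  ∂f/∂d_i = (d_o/(d_o+d_i))² = 0.226
δf = √((∂f/∂d_o · δd_o)² + (∂f/∂d_i · δd_i)²) = √(0.874 + 0.0371) = 0.955 cm

0.955 cm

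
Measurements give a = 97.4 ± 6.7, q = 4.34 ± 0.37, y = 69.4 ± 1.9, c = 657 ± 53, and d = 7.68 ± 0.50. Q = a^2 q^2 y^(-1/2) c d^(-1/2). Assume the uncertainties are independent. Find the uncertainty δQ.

1.2e+06

Q is a product of powers, so relative uncertainties combine in quadrature:
  (2·δa/a)² = (2×0.0688)² = 0.0189;  (2·δq/q)² = (2×0.0853)² = 0.0291;  (−½·δy/y)² = (-0.5×0.0274)² = 0.000187;  (1·δc/c)² = (1×0.0807)² = 0.00651;  (−½·δd/d)² = (-0.5×0.0651)² = 0.00106
δQ/Q = √(0.0558) = 0.236
Q = 5.09e+06, so δQ = 0.236 × 5.09e+06 = 1.2e+06.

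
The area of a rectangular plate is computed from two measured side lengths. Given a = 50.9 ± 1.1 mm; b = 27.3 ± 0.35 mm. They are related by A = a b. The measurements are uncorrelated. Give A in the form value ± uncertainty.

1390 ± 34.9 mm^2

Each factor contributes (exponent × relative error)² to (δA/A)²:
  (1·δa/a)² = (1×0.0216)² = 0.000467;  (1·δb/b)² = (1×0.0128)² = 0.000164
δA/A = √(0.000631) = 0.0251
A = 1390 mm^2, so δA = 0.0251 × 1390 = 34.9 mm^2.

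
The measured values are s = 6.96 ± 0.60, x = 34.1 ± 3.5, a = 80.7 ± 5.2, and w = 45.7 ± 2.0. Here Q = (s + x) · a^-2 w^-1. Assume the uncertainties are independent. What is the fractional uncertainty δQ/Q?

0.161

Let u = s + x = 41.1. δu = √(δs² + δx²) = √(0.360 + 12.2) = 3.55, so δu/u = 0.0865.
Q is then a monomial in u, a, w:
δQ/Q = √((δu/u)² + (-2·δa/a)² + (-1·δw/w)²) = √(0.00748 + 0.0166 + 0.00192) = 0.161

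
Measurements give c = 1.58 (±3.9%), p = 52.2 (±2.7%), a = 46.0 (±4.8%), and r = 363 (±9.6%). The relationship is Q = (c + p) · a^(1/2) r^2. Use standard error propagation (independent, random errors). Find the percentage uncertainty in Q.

Let u = c + p = 53.8. δu = √(δc² + δp²) = √(0.00380 + 1.99) = 1.41, so δu/u = 0.0262.
Q is then a monomial in u, a, r:
δQ/Q = √((δu/u)² + (½·δa/a)² + (2·δr/r)²) = √(0.000688 + 0.000576 + 0.0369) = 0.195

19.5%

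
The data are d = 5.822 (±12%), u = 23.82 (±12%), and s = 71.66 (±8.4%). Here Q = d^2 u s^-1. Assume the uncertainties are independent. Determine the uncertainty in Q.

Each factor contributes (exponent × relative error)² to (δQ/Q)²:
  (2·δd/d)² = (2×0.120)² = 0.0576;  (1·δu/u)² = (1×0.120)² = 0.0144;  (-1·δs/s)² = (-1×0.0840)² = 0.00706
δQ/Q = √(0.0791) = 0.281
Q = 11.27, so δQ = 0.281 × 11.27 = 3.17.

3.17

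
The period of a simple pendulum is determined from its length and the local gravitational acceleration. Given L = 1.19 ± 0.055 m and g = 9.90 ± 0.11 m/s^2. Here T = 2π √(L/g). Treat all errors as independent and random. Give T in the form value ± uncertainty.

2.18 ± 0.0518 s

Since T is a product/quotient, work with relative uncertainties:
  (½·δL/L)² = (0.5×0.0462)² = 0.000534;  (−½·δg/g)² = (-0.5×0.0111)² = 3.09e-05
δT/T = √(0.000565) = 0.0238
T = 2.18 s, so δT = 0.0238 × 2.18 = 0.0518 s.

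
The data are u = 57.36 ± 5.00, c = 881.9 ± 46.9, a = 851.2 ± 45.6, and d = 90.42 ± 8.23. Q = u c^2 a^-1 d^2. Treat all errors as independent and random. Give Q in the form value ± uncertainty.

(4.285 ± 1.00) × 10^8

Products/powers → add relative errors in quadrature, weighted by exponent:
  (1·δu/u)² = (1×0.0872)² = 0.00760;  (2·δc/c)² = (2×0.0532)² = 0.0113;  (-1·δa/a)² = (-1×0.0536)² = 0.00287;  (2·δd/d)² = (2×0.0910)² = 0.0331
δQ/Q = √(0.0549) = 0.234
Q = 4.285e+08, so δQ = 0.234 × 4.285e+08 = 1e+08.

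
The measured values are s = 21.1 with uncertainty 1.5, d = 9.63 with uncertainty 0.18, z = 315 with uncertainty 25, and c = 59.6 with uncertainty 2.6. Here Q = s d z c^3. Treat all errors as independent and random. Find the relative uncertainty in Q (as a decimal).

Since Q is a product/quotient, work with relative uncertainties:
  (1·δs/s)² = (1×0.0711)² = 0.00505;  (1·δd/d)² = (1×0.0187)² = 0.000349;  (1·δz/z)² = (1×0.0794)² = 0.00630;  (3·δc/c)² = (3×0.0436)² = 0.0171
δQ/Q = √(0.0288) = 0.170

0.170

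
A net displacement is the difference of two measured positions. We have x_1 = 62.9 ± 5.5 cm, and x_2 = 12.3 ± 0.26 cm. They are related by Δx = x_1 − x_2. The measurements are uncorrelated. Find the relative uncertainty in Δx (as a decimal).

Each term contributes (cᵢ δxᵢ)² to (δΔx)²:
  (δx_1)² = 30.2;  (δx_2)² = 0.0676
δΔx = √(30.3) = 5.51 cm
Δx = 50.6 cm, so δΔx/Δx = 5.51/50.6 = 0.109.

0.109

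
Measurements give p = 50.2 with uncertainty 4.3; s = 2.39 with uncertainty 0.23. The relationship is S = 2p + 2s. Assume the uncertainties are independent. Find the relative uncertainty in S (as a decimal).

S is a linear combination, so absolute uncertainties add in quadrature:
  (2·δp)² = 74.0;  (2·δs)² = 0.212
δS = √(74.2) = 8.61
S = 105, so δS/S = 8.61/105 = 0.0819.

0.0819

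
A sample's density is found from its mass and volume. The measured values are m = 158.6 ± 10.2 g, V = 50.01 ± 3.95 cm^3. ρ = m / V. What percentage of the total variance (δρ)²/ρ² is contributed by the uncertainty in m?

39.9%

(δρ/ρ)² = (1·δm/m)² + (-1·δV/V)²
  m term: (1×0.0643)² = 0.00414
  V term: (-1×0.0790)² = 0.00624
Total = 0.0104. Share from m = 0.00414/0.0104 = 0.399.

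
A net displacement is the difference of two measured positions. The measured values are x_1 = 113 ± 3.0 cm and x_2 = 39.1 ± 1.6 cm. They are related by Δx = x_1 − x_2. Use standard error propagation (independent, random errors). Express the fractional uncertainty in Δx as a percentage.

Absolute uncertainties add in quadrature for a linear combination:
  (δx_1)² = 9.00;  (δx_2)² = 2.56
δΔx = √(11.6) = 3.40 cm
Δx = 73.9 cm, so δΔx/Δx = 3.40/73.9 = 0.0460.

4.60%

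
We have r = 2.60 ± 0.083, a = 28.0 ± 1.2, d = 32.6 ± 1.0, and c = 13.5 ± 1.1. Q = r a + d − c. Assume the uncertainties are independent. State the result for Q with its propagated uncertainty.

91.9 ± 4.16

Let p = r·a = 72.8. δp/p = √((1·δr/r)² + (1·δa/a)²) = √(0.00102 + 0.00184) = 0.0534, so δp = 3.89.
Q = p + d − c: δQ = √(δp² + δd² + δc²) = √(15.1 + 1.00 + 1.21) = 4.16
Q = 91.9.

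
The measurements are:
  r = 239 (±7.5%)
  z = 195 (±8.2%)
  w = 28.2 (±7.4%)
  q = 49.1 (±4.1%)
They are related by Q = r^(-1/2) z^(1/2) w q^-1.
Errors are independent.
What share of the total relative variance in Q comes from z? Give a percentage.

16.4%

(δQ/Q)² = (−½·δr/r)² + (½·δz/z)² + (1·δw/w)² + (-1·δq/q)²
  r term: (-0.5×0.0750)² = 0.00141
  z term: (0.5×0.0820)² = 0.00168
  w term: (1×0.0740)² = 0.00548
  q term: (-1×0.0410)² = 0.00168
Total = 0.0102. Share from z = 0.00168/0.0102 = 0.164.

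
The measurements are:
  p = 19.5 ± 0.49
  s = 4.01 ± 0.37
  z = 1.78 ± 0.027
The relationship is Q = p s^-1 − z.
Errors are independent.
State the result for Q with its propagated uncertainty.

3.08 ± 0.466

Let w = p·s^-1 = 4.86. δw/w = √((1·δp/p)² + (-1·δs/s)²) = √(0.000631 + 0.00851) = 0.0956, so δw = 0.465.
Q = w − z: δQ = √(δw² + δz²) = √(0.216 + 0.000729) = 0.466
Q = 3.08.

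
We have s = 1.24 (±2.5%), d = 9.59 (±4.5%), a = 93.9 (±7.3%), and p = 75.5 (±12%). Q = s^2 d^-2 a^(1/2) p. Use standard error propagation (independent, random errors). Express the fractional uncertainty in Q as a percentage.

16.2%

For a monomial Q ∝ s^2, d^-2, a^(1/2), p, fractional errors add in quadrature:
  (2·δs/s)² = (2×0.0250)² = 0.00250;  (-2·δd/d)² = (-2×0.0450)² = 0.00810;  (½·δa/a)² = (0.5×0.0730)² = 0.00133;  (1·δp/p)² = (1×0.120)² = 0.0144
δQ/Q = √(0.0263) = 0.162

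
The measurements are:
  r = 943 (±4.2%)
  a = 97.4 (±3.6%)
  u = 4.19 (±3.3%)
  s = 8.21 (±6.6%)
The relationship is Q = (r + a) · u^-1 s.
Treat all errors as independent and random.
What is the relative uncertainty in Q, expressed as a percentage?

Let w = r + a = 1040. δw = √(δr² + δa²) = √(1570 + 12.3) = 39.8, so δw/w = 0.0382.
Q is then a monomial in w, u, s:
δQ/Q = √((δw/w)² + (-1·δu/u)² + (1·δs/s)²) = √(0.00146 + 0.00109 + 0.00436) = 0.0831

8.31%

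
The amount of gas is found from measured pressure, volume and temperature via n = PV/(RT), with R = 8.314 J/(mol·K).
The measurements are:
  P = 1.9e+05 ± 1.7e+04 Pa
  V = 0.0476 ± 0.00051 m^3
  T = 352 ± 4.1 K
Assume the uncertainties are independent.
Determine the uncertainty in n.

Relative error in a monomial: (δn/n)² = Σ (nᵢ · δxᵢ/xᵢ)².
  (1·δP/P)² = (1×0.0895)² = 0.00801;  (1·δV/V)² = (1×0.0107)² = 0.000115;  (-1·δT/T)² = (-1×0.0116)² = 0.000136
δn/n = √(0.00826) = 0.0909
n = 3.09 mol, so δn = 0.0909 × 3.09 = 0.281 mol.

0.281 mol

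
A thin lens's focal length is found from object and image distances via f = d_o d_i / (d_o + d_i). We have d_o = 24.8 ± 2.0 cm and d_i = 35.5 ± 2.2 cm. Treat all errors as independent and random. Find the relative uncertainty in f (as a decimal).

∂f/∂d_o = (d_i/(d_o+d_i))² = 0.347;  ∂f/∂d_i = (d_o/(d_o+d_i))² = 0.169
δf = √((∂f/∂d_o · δd_o)² + (∂f/∂d_i · δd_i)²) = √(0.481 + 0.138) = 0.787 cm
f = 14.6 cm, so δf/f = 0.787/14.6 = 0.0539.

0.0539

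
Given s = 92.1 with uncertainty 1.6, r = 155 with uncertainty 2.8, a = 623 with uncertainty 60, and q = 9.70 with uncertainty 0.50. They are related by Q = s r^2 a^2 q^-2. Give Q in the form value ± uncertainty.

(9.13 ± 2.03) × 10^9

Products/powers → add relative errors in quadrature, weighted by exponent:
  (1·δs/s)² = (1×0.0174)² = 0.000302;  (2·δr/r)² = (2×0.0181)² = 0.00131;  (2·δa/a)² = (2×0.0963)² = 0.0371;  (-2·δq/q)² = (-2×0.0515)² = 0.0106
δQ/Q = √(0.0493) = 0.222
Q = 9.13e+09, so δQ = 0.222 × 9.13e+09 = 2.03e+09.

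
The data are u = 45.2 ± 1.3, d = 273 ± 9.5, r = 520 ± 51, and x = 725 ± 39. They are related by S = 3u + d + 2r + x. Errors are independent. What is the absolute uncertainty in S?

S is a linear combination, so absolute uncertainties add in quadrature:
  (3·δu)² = 15.2;  (δd)² = 90.2;  (2·δr)² = 10400;  (δx)² = 1520
δS = √(12000) = 110

110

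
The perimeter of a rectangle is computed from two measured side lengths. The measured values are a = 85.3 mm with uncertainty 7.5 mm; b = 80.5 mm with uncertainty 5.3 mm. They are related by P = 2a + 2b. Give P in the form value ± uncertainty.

332 ± 18.4 mm

Sums and differences: (δP)² = Σ (cᵢ δxᵢ)².
  (2·δa)² = 225;  (2·δb)² = 112
δP = √(337) = 18.4 mm
P = 332 mm.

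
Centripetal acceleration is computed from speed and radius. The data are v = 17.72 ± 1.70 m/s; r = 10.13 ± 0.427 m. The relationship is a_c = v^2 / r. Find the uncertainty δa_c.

6.09 m/s^2

Relative error in a monomial: (δa_c/a_c)² = Σ (nᵢ · δxᵢ/xᵢ)².
  (2·δv/v)² = (2×0.0959)² = 0.0368;  (-1·δr/r)² = (-1×0.0422)² = 0.00178
δa_c/a_c = √(0.0386) = 0.196
a_c = 31.00 m/s^2, so δa_c = 0.196 × 31.00 = 6.09 m/s^2.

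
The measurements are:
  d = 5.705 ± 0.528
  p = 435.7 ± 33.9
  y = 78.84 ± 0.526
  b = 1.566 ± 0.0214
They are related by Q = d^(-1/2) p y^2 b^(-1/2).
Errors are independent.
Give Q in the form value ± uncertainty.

Since Q is a product/quotient, work with relative uncertainties:
  (−½·δd/d)² = (-0.5×0.0926)² = 0.00214;  (1·δp/p)² = (1×0.0778)² = 0.00605;  (2·δy/y)² = (2×0.00667)² = 0.000178;  (−½·δb/b)² = (-0.5×0.0137)² = 4.67e-05
δQ/Q = √(0.00842) = 0.0918
Q = 906100, so δQ = 0.0918 × 906100 = 83100.

906100 ± 83100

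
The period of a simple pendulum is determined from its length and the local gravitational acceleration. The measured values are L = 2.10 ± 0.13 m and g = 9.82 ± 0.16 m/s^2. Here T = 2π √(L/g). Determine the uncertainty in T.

0.0930 s

Products/powers → add relative errors in quadrature, weighted by exponent:
  (½·δL/L)² = (0.5×0.0619)² = 0.000958;  (−½·δg/g)² = (-0.5×0.0163)² = 6.64e-05
δT/T = √(0.00102) = 0.0320
T = 2.91 s, so δT = 0.0320 × 2.91 = 0.0930 s.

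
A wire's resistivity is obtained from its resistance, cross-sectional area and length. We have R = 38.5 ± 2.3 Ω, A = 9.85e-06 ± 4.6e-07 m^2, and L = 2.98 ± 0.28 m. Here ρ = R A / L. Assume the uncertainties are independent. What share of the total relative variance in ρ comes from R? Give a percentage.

(δρ/ρ)² = (1·δR/R)² + (1·δA/A)² + (-1·δL/L)²
  R term: (1×0.0597)² = 0.00357
  A term: (1×0.0467)² = 0.00218
  L term: (-1×0.0940)² = 0.00883
Total = 0.0146. Share from R = 0.00357/0.0146 = 0.245.

24.5%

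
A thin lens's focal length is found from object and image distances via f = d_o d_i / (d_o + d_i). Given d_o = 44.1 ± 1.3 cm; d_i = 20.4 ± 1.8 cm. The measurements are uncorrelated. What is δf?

0.851 cm

∂f/∂d_o = (d_i/(d_o+d_i))² = 0.100;  ∂f/∂d_i = (d_o/(d_o+d_i))² = 0.467
δf = √((∂f/∂d_o · δd_o)² + (∂f/∂d_i · δd_i)²) = √(0.0169 + 0.708) = 0.851 cm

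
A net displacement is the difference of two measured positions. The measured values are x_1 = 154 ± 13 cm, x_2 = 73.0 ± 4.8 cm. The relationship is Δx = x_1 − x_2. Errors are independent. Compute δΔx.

Δx is a linear combination, so absolute uncertainties add in quadrature:
  (δx_1)² = 169;  (δx_2)² = 23.0
δΔx = √(192) = 13.9 cm

13.9 cm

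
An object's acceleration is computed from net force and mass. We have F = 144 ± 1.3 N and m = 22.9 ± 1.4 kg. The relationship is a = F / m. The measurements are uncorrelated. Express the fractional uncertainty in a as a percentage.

6.18%

For a monomial a ∝ F, m^-1, fractional errors add in quadrature:
  (1·δF/F)² = (1×0.00903)² = 8.15e-05;  (-1·δm/m)² = (-1×0.0611)² = 0.00374
δa/a = √(0.00382) = 0.0618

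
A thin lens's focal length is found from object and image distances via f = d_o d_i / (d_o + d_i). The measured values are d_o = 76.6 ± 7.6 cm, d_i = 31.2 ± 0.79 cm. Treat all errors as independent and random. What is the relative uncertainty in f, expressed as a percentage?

∂f/∂d_o = (d_i/(d_o+d_i))² = 0.0838;  ∂f/∂d_i = (d_o/(d_o+d_i))² = 0.505
δf = √((∂f/∂d_o · δd_o)² + (∂f/∂d_i · δd_i)²) = √(0.405 + 0.159) = 0.751 cm
f = 22.2 cm, so δf/f = 0.751/22.2 = 0.0339.

3.39%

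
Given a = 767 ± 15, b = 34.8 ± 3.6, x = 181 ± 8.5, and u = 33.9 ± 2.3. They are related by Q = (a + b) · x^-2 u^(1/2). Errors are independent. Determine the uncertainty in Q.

Let w = a + b = 802. δw = √(δa² + δb²) = √(225 + 13.0) = 15.4, so δw/w = 0.0192.
Q is then a monomial in w, x, u:
δQ/Q = √((δw/w)² + (-2·δx/x)² + (½·δu/u)²) = √(0.000370 + 0.00882 + 0.00115) = 0.102
Q = 0.142, so δQ = 0.102 × 0.142 = 0.0145.

0.0145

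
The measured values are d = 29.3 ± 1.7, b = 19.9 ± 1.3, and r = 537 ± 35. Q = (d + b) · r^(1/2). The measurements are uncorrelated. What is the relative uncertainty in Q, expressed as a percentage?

Let u = d + b = 49.2. δu = √(δd² + δb²) = √(2.89 + 1.69) = 2.14, so δu/u = 0.0435.
Q is then a monomial in u, r:
δQ/Q = √((δu/u)² + (½·δr/r)²) = √(0.00189 + 0.00106) = 0.0544

5.44%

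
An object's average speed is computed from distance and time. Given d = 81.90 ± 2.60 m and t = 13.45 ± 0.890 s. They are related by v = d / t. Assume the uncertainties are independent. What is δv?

0.447 m/s

Relative error in a monomial: (δv/v)² = Σ (nᵢ · δxᵢ/xᵢ)².
  (1·δd/d)² = (1×0.0317)² = 0.00101;  (-1·δt/t)² = (-1×0.0662)² = 0.00438
δv/v = √(0.00539) = 0.0734
v = 6.089 m/s, so δv = 0.0734 × 6.089 = 0.447 m/s.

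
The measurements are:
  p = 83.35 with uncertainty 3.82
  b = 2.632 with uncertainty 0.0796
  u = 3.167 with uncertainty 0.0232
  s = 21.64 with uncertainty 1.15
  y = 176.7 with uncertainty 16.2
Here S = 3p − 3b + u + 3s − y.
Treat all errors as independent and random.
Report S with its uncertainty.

Each term contributes (cᵢ δxᵢ)² to (δS)²:
  (3·δp)² = 131;  (3·δb)² = 0.0570;  (δu)² = 0.000538;  (3·δs)² = 11.9;  (δy)² = 262
δS = √(406) = 20.1
S = 133.5.

133.5 ± 20.1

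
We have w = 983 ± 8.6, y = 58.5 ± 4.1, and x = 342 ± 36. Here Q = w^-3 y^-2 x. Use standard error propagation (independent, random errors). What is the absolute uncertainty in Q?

For a monomial Q ∝ w^-3, y^-2, x, fractional errors add in quadrature:
  (-3·δw/w)² = (-3×0.00875)² = 0.000689;  (-2·δy/y)² = (-2×0.0701)² = 0.0196;  (1·δx/x)² = (1×0.105)² = 0.0111
δQ/Q = √(0.0314) = 0.177
Q = 1.05e-10, so δQ = 0.177 × 1.05e-10 = 1.86e-11.

1.86e-11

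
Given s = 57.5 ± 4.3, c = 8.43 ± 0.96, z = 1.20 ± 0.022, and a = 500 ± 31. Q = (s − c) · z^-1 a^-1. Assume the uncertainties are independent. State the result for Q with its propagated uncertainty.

Let u = s − c = 49.1. δu = √(δs² + δc²) = √(18.5 + 0.922) = 4.41, so δu/u = 0.0898.
Q is then a monomial in u, z, a:
δQ/Q = √((δu/u)² + (-1·δz/z)² + (-1·δa/a)²) = √(0.00806 + 0.000336 + 0.00384) = 0.111
Q = 0.0818, so δQ = 0.111 × 0.0818 = 0.00905.

0.0818 ± 0.00905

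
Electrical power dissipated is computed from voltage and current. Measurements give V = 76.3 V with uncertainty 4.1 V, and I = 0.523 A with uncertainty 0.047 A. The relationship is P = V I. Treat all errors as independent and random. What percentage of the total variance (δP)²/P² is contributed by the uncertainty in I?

73.7%

(δP/P)² = (1·δV/V)² + (1·δI/I)²
  V term: (1×0.0537)² = 0.00289
  I term: (1×0.0899)² = 0.00808
Total = 0.0110. Share from I = 0.00808/0.0110 = 0.737.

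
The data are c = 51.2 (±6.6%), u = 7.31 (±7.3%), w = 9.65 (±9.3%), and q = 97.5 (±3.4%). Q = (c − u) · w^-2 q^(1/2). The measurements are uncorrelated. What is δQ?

0.942

Let h = c − u = 43.9. δh = √(δc² + δu²) = √(11.4 + 0.285) = 3.42, so δh/h = 0.0779.
Q is then a monomial in h, w, q:
δQ/Q = √((δh/h)² + (-2·δw/w)² + (½·δq/q)²) = √(0.00608 + 0.0346 + 0.000289) = 0.202
Q = 4.65, so δQ = 0.202 × 4.65 = 0.942.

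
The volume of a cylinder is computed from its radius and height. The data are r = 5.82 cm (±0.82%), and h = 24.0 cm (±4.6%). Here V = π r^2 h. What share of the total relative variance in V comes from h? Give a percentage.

88.7%

(δV/V)² = (2·δr/r)² + (1·δh/h)²
  r term: (2×0.00820)² = 0.000269
  h term: (1×0.0460)² = 0.00212
Total = 0.00238. Share from h = 0.00212/0.00238 = 0.887.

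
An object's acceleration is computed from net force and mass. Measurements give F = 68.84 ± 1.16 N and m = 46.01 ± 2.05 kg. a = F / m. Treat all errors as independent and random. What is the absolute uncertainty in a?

0.0713 m/s^2

Relative error in a monomial: (δa/a)² = Σ (nᵢ · δxᵢ/xᵢ)².
  (1·δF/F)² = (1×0.0169)² = 0.000284;  (-1·δm/m)² = (-1×0.0446)² = 0.00199
δa/a = √(0.00227) = 0.0476
a = 1.496 m/s^2, so δa = 0.0476 × 1.496 = 0.0713 m/s^2.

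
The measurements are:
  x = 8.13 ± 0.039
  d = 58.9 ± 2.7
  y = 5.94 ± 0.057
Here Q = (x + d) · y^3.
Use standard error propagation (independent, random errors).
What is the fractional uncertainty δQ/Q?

0.0495

Let u = x + d = 67.0. δu = √(δx² + δd²) = √(0.00152 + 7.29) = 2.70, so δu/u = 0.0403.
Q is then a monomial in u, y:
δQ/Q = √((δu/u)² + (3·δy/y)²) = √(0.00162 + 0.000829) = 0.0495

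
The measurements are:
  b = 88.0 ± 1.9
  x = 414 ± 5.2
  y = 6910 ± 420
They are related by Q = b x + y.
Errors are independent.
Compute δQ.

Let p = b·x = 36400. δp/p = √((1·δb/b)² + (1·δx/x)²) = √(0.000466 + 0.000158) = 0.0250, so δp = 910.
Q = p + y: δQ = √(δp² + δy²) = √(8.28e+05 + 1.76e+05) = 1000

1000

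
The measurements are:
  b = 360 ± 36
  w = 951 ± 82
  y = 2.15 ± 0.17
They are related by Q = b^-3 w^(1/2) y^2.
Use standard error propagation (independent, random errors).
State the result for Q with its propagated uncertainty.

Since Q is a product/quotient, work with relative uncertainties:
  (-3·δb/b)² = (-3×0.100)² = 0.0900;  (½·δw/w)² = (0.5×0.0862)² = 0.00186;  (2·δy/y)² = (2×0.0791)² = 0.0250
δQ/Q = √(0.117) = 0.342
Q = 3.06e-06, so δQ = 0.342 × 3.06e-06 = 1.04e-06.

(3.06 ± 1.04) × 10^-6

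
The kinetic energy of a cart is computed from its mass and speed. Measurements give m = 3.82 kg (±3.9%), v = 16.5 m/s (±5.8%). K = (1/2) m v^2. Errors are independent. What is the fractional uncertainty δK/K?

K is a product of powers, so relative uncertainties combine in quadrature:
  (1·δm/m)² = (1×0.0390)² = 0.00152;  (2·δv/v)² = (2×0.0580)² = 0.0135
δK/K = √(0.0150) = 0.122

0.122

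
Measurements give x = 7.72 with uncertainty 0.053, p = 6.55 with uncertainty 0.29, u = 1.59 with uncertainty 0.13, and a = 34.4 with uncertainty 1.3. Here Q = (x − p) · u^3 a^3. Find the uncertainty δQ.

70700

Let w = x − p = 1.17. δw = √(δx² + δp²) = √(0.00281 + 0.0841) = 0.295, so δw/w = 0.252.
Q is then a monomial in w, u, a:
δQ/Q = √((δw/w)² + (3·δu/u)² + (3·δa/a)²) = √(0.0635 + 0.0602 + 0.0129) = 0.369
Q = 1.91e+05, so δQ = 0.369 × 1.91e+05 = 70700.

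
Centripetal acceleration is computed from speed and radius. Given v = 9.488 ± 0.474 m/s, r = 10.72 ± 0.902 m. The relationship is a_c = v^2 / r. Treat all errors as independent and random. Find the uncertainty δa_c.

1.10 m/s^2

Each factor contributes (exponent × relative error)² to (δa_c/a_c)²:
  (2·δv/v)² = (2×0.0500)² = 0.00998;  (-1·δr/r)² = (-1×0.0841)² = 0.00708
δa_c/a_c = √(0.0171) = 0.131
a_c = 8.398 m/s^2, so δa_c = 0.131 × 8.398 = 1.10 m/s^2.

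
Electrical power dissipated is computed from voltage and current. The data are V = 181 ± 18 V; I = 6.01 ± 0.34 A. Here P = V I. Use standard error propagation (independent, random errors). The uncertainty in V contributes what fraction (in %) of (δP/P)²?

(δP/P)² = (1·δV/V)² + (1·δI/I)²
  V term: (1×0.0994)² = 0.00989
  I term: (1×0.0566)² = 0.00320
Total = 0.0131. Share from V = 0.00989/0.0131 = 0.756.

75.6%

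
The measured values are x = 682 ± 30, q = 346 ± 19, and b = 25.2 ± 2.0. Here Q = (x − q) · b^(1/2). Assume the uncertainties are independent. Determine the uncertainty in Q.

190

Let u = x − q = 336. δu = √(δx² + δq²) = √(900 + 361) = 35.5, so δu/u = 0.106.
Q is then a monomial in u, b:
δQ/Q = √((δu/u)² + (½·δb/b)²) = √(0.0112 + 0.00157) = 0.113
Q = 1690, so δQ = 0.113 × 1690 = 190.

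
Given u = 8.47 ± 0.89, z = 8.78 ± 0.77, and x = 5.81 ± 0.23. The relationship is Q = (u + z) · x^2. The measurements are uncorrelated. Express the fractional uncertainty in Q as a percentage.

Let w = u + z = 17.2. δw = √(δu² + δz²) = √(0.792 + 0.593) = 1.18, so δw/w = 0.0682.
Q is then a monomial in w, x:
δQ/Q = √((δw/w)² + (2·δx/x)²) = √(0.00465 + 0.00627) = 0.105

10.5%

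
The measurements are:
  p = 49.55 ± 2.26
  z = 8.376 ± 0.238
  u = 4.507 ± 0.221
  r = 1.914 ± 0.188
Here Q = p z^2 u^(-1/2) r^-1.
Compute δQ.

Each factor contributes (exponent × relative error)² to (δQ/Q)²:
  (1·δp/p)² = (1×0.0456)² = 0.00208;  (2·δz/z)² = (2×0.0284)² = 0.00323;  (−½·δu/u)² = (-0.5×0.0490)² = 0.000601;  (-1·δr/r)² = (-1×0.0982)² = 0.00965
δQ/Q = √(0.0156) = 0.125
Q = 855.5, so δQ = 0.125 × 855.5 = 107.

107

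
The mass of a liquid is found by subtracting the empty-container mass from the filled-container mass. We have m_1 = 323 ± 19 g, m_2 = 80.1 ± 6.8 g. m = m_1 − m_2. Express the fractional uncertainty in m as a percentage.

m is a linear combination, so absolute uncertainties add in quadrature:
  (δm_1)² = 361;  (δm_2)² = 46.2
δm = √(407) = 20.2 g
m = 243 g, so δm/m = 20.2/243 = 0.0831.

8.31%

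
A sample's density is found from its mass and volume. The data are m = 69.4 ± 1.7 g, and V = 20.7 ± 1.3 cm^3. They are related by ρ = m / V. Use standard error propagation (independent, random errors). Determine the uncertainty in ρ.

Relative error in a monomial: (δρ/ρ)² = Σ (nᵢ · δxᵢ/xᵢ)².
  (1·δm/m)² = (1×0.0245)² = 0.000600;  (-1·δV/V)² = (-1×0.0628)² = 0.00394
δρ/ρ = √(0.00454) = 0.0674
ρ = 3.35 g/cm^3, so δρ = 0.0674 × 3.35 = 0.226 g/cm^3.

0.226 g/cm^3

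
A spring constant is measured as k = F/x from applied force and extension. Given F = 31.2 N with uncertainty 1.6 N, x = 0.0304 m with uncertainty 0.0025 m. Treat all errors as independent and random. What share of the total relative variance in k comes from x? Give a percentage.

(δk/k)² = (1·δF/F)² + (-1·δx/x)²
  F term: (1×0.0513)² = 0.00263
  x term: (-1×0.0822)² = 0.00676
Total = 0.00939. Share from x = 0.00676/0.00939 = 0.720.

72.0%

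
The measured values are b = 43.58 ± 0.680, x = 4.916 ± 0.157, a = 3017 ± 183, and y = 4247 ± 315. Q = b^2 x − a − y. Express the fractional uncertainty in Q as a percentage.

26.7%

Let p = b^2·x = 9337. δp/p = √((2·δb/b)² + (1·δx/x)²) = √(0.000974 + 0.00102) = 0.0447, so δp = 417.
Q = p − a − y: δQ = √(δp² + δa² + δy²) = √(1.74e+05 + 33500 + 99200) = 554
Q = 2073, so δQ/Q = 554/2073 = 0.267.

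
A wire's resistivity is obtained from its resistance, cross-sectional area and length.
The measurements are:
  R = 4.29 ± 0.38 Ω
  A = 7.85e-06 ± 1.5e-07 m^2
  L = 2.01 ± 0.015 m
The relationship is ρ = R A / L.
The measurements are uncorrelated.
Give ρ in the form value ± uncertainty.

(1.68 ± 0.152) × 10^-5 Ω·m

Relative error in a monomial: (δρ/ρ)² = Σ (nᵢ · δxᵢ/xᵢ)².
  (1·δR/R)² = (1×0.0886)² = 0.00785;  (1·δA/A)² = (1×0.0191)² = 0.000365;  (-1·δL/L)² = (-1×0.00746)² = 5.57e-05
δρ/ρ = √(0.00827) = 0.0909
ρ = 1.68e-05 Ω·m, so δρ = 0.0909 × 1.68e-05 = 1.52e-06 Ω·m.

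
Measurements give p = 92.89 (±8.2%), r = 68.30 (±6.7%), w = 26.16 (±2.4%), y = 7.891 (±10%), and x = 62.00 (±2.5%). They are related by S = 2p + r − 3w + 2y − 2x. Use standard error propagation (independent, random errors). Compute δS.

S is a linear combination, so absolute uncertainties add in quadrature:
  (2·δp)² = 232;  (δr)² = 20.9;  (3·δw)² = 3.55;  (2·δy)² = 2.49;  (2·δx)² = 9.61
δS = √(269) = 16.4

16.4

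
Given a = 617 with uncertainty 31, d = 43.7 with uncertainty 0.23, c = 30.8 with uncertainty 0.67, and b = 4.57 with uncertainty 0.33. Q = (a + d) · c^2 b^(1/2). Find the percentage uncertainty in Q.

7.35%

Let u = a + d = 661. δu = √(δa² + δd²) = √(961 + 0.0529) = 31.0, so δu/u = 0.0469.
Q is then a monomial in u, c, b:
δQ/Q = √((δu/u)² + (2·δc/c)² + (½·δb/b)²) = √(0.00220 + 0.00189 + 0.00130) = 0.0735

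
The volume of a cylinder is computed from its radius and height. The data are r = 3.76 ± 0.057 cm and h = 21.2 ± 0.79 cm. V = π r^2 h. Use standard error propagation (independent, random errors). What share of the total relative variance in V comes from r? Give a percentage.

(δV/V)² = (2·δr/r)² + (1·δh/h)²
  r term: (2×0.0152)² = 0.000919
  h term: (1×0.0373)² = 0.00139
Total = 0.00231. Share from r = 0.000919/0.00231 = 0.398.

39.8%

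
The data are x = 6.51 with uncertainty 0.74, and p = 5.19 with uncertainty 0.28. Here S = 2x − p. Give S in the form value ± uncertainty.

Each term contributes (cᵢ δxᵢ)² to (δS)²:
  (2·δx)² = 2.19;  (δp)² = 0.0784
δS = √(2.27) = 1.51
S = 7.83.

7.83 ± 1.51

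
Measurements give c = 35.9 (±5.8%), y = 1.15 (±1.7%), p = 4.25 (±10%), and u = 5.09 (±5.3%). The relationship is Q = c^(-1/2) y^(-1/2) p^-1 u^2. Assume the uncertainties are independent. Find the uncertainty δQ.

Products/powers → add relative errors in quadrature, weighted by exponent:
  (−½·δc/c)² = (-0.5×0.0580)² = 0.000841;  (−½·δy/y)² = (-0.5×0.0170)² = 7.23e-05;  (-1·δp/p)² = (-1×0.100)² = 0.0100;  (2·δu/u)² = (2×0.0530)² = 0.0112
δQ/Q = √(0.0221) = 0.149
Q = 0.949, so δQ = 0.149 × 0.949 = 0.141.

0.141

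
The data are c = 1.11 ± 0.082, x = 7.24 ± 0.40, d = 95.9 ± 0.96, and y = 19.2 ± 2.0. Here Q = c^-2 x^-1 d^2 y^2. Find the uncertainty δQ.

Each factor contributes (exponent × relative error)² to (δQ/Q)²:
  (-2·δc/c)² = (-2×0.0739)² = 0.0218;  (-1·δx/x)² = (-1×0.0552)² = 0.00305;  (2·δd/d)² = (2×0.0100)² = 0.000401;  (2·δy/y)² = (2×0.104)² = 0.0434
δQ/Q = √(0.0687) = 0.262
Q = 3.8e+05, so δQ = 0.262 × 3.8e+05 = 99600.

99600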